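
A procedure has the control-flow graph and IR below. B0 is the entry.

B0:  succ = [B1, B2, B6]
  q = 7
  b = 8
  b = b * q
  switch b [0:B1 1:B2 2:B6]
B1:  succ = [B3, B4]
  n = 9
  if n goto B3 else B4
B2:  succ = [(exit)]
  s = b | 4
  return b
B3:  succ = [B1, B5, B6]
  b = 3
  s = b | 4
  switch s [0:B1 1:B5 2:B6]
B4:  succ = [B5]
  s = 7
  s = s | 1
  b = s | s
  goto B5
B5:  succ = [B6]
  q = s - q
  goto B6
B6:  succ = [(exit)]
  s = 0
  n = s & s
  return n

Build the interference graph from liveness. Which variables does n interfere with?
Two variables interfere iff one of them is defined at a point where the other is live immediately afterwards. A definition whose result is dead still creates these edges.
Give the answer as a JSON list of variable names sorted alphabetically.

Answer: ["q"]

Derivation:
Block summaries:
  B0: def={b,q} ue=∅
  B1: def={n} ue=∅
  B2: def={s} ue={b}
  B3: def={b,s} ue=∅
  B4: def={b,s} ue=∅
  B5: def={q} ue={q,s}
  B6: def={n,s} ue=∅

Backward fixpoint:
  B0 li=∅ lo={b,q}
  B1 li={q} lo={q}
  B2 li={b} lo=∅
  B3 li={q} lo={q,s}
  B4 li={q} lo={q,s}
  B5 li={q,s} lo=∅
  B6 li=∅ lo=∅

Conflict graph:
  b — {q,s}
  n — {q}
  q — {b,n,s}
  s — {b,q}

N(n) = ["q"]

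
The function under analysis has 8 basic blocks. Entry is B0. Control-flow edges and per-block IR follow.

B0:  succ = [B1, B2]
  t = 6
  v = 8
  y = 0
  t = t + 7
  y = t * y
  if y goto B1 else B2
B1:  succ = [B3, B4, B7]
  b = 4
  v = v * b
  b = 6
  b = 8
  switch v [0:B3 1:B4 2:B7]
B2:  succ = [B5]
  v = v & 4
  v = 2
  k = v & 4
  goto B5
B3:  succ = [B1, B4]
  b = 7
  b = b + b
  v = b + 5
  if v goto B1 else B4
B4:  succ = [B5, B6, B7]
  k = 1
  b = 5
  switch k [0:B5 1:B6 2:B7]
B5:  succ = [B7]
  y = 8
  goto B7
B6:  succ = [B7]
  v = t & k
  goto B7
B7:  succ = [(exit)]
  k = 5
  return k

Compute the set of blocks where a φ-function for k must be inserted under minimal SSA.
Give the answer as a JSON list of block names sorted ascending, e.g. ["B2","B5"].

Answer: ["B5", "B7"]

Derivation:
idom tree: B1←B0 B2←B0 B3←B1 B4←B1 B5←B0 B6←B4 B7←B0
Dom∩ at merges:
  B1: preds {B0,B3}: {B0} ∩ {B0,B1,B3} = {B0}; idom=B0
  B4: preds {B1,B3}: {B0,B1} ∩ {B0,B1,B3} = {B0,B1}; idom=B1
  B5: preds {B2,B4}: {B0,B2} ∩ {B0,B1,B4} = {B0}; idom=B0
  B7: preds {B1,B4,B5,B6}: {B0,B1} ∩ {B0,B1,B4} ∩ {B0,B5} ∩ {B0,B1,B4,B6} = {B0}; idom=B0

DF derivation:
  join B1 pred B0: · stop@B0
  join B1 pred B3: B3→B1 stop@B0
  join B4 pred B1: · stop@B1
  join B4 pred B3: B3 stop@B1
  join B5 pred B2: B2 stop@B0
  join B5 pred B4: B4→B1 stop@B0
  join B7 pred B1: B1 stop@B0
  join B7 pred B4: B4→B1 stop@B0
  join B7 pred B5: B5 stop@B0
  join B7 pred B6: B6→B4→B1 stop@B0
  B0: DF=∅
  B1: DF={B1,B5,B7}
  B2: DF={B5}
  B3: DF={B1,B4}
  B4: DF={B5,B7}
  B5: DF={B7}
  B6: DF={B7}
  B7: DF=∅

φ for k: defs {B2,B4,B7}
  DF⁺ = {B5,B7}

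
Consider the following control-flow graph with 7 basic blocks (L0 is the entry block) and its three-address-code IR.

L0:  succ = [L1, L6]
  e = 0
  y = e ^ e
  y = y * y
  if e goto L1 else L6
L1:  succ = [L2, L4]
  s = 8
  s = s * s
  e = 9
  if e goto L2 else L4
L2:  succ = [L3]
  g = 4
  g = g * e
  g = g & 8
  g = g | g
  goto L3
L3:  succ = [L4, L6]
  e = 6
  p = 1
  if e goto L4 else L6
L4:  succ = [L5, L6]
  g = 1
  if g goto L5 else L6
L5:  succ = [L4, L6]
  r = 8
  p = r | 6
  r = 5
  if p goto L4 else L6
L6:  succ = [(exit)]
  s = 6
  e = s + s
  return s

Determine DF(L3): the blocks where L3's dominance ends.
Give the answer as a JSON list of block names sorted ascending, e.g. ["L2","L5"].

idom tree: L1←L0 L2←L1 L3←L2 L4←L1 L5←L4 L6←L0
Dom at joins:
  L4: preds {L1,L3,L5}: {L0,L1} ∩ {L0,L1,L2,L3} ∩ {L0,L1,L4,L5} = {L0,L1}; idom=L1
  L6: preds {L0,L3,L4,L5}: {L0} ∩ {L0,L1,L2,L3} ∩ {L0,L1,L4} ∩ {L0,L1,L4,L5} = {L0}; idom=L0

Frontier:
  join L4 pred L1: · stop@L1
  join L4 pred L3: L3→L2 stop@L1
  join L4 pred L5: L5→L4 stop@L1
  join L6 pred L0: · stop@L0
  join L6 pred L3: L3→L2→L1 stop@L0
  join L6 pred L4: L4→L1 stop@L0
  join L6 pred L5: L5→L4→L1 stop@L0
  DF(L0)=∅
  DF(L1)={L6}
  DF(L2)={L4,L6}
  DF(L3)={L4,L6}
  DF(L4)={L4,L6}
  DF(L5)={L4,L6}
  DF(L6)=∅

DF(L3) = ["L4", "L6"]

Answer: ["L4", "L6"]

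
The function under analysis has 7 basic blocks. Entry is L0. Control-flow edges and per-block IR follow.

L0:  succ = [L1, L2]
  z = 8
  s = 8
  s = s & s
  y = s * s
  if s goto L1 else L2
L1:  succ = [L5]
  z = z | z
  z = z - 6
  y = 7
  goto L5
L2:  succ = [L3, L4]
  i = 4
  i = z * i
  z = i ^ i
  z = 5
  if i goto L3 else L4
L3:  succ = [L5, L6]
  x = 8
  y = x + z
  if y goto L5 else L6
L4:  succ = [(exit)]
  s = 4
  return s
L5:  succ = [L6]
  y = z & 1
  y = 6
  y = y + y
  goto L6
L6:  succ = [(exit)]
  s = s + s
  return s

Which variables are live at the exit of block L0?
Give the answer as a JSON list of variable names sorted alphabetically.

Answer: ["s", "z"]

Derivation:
Per-block:
  L0 def {s,y,z} use ∅
  L1 def {y,z} use {z}
  L2 def {i,z} use {z}
  L3 def {x,y} use {z}
  L4 def {s} use ∅
  L5 def {y} use {z}
  L6 def {s} use {s}

Live sets:
  L0 li=∅ lo={s,z}
  L1 li={s,z} lo={s,z}
  L2 li={s,z} lo={s,z}
  L3 li={s,z} lo={s,z}
  L4 li=∅ lo=∅
  L5 li={s,z} lo={s}
  L6 li={s} lo=∅

live-out(L0) = ["s", "z"]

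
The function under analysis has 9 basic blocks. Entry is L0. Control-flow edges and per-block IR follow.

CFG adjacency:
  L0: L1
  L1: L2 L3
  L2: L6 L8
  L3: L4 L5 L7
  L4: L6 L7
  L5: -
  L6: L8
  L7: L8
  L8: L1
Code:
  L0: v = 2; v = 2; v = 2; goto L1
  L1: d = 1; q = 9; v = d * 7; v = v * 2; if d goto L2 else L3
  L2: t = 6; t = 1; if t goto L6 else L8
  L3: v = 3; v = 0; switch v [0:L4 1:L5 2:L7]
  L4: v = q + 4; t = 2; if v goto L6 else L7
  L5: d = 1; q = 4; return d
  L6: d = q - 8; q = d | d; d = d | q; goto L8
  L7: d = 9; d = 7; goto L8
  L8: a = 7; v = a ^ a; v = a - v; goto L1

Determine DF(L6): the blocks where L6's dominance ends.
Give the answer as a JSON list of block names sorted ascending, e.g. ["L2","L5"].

idom tree: L1←L0 L2←L1 L3←L1 L4←L3 L5←L3 L6←L1 L7←L3 L8←L1
Dom∩ at merges:
  L1: preds {L0,L8}: {L0} ∩ {L0,L1,L8} = {L0}; idom=L0
  L6: preds {L2,L4}: {L0,L1,L2} ∩ {L0,L1,L3,L4} = {L0,L1}; idom=L1
  L7: preds {L3,L4}: {L0,L1,L3} ∩ {L0,L1,L3,L4} = {L0,L1,L3}; idom=L3
  L8: preds {L2,L6,L7}: {L0,L1,L2} ∩ {L0,L1,L6} ∩ {L0,L1,L3,L7} = {L0,L1}; idom=L1

DF walk-up:
  join L1 pred L0: · stop@L0
  join L1 pred L8: L8→L1 stop@L0
  join L6 pred L2: L2 stop@L1
  join L6 pred L4: L4→L3 stop@L1
  join L7 pred L3: · stop@L3
  join L7 pred L4: L4 stop@L3
  join L8 pred L2: L2 stop@L1
  join L8 pred L6: L6 stop@L1
  join L8 pred L7: L7→L3 stop@L1
  DF(L0)=∅
  DF(L1)={L1}
  DF(L2)={L6,L8}
  DF(L3)={L6,L8}
  DF(L4)={L6,L7}
  DF(L5)=∅
  DF(L6)={L8}
  DF(L7)={L8}
  DF(L8)={L1}

DF(L6) = ["L8"]

Answer: ["L8"]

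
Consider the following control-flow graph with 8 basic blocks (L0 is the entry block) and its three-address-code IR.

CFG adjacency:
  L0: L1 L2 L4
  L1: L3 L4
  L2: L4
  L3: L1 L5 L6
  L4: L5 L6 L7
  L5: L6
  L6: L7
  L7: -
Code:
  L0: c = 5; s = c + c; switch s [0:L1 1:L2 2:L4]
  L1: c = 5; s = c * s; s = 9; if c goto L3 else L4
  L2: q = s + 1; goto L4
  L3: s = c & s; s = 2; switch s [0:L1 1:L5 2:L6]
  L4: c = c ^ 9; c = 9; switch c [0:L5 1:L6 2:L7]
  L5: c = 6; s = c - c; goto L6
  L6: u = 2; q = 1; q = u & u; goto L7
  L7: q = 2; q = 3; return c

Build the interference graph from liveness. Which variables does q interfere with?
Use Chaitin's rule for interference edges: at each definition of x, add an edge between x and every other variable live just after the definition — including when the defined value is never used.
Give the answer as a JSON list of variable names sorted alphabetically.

Answer: ["c", "u"]

Derivation:
Block summaries:
  L0: def={c,s} ue=∅
  L1: def={c,s} ue={s}
  L2: def={q} ue={s}
  L3: def={s} ue={c,s}
  L4: def={c} ue={c}
  L5: def={c,s} ue=∅
  L6: def={q,u} ue=∅
  L7: def={q} ue={c}

Liveness:
  L0: in=∅ out={c,s}
  L1: in={s} out={c,s}
  L2: in={c,s} out={c}
  L3: in={c,s} out={c,s}
  L4: in={c} out={c}
  L5: in=∅ out={c}
  L6: in={c} out={c}
  L7: in={c} out=∅

Conflict graph:
  c — {q,s,u}
  q — {c,u}
  s — {c}
  u — {c,q}

N(q) = ["c", "u"]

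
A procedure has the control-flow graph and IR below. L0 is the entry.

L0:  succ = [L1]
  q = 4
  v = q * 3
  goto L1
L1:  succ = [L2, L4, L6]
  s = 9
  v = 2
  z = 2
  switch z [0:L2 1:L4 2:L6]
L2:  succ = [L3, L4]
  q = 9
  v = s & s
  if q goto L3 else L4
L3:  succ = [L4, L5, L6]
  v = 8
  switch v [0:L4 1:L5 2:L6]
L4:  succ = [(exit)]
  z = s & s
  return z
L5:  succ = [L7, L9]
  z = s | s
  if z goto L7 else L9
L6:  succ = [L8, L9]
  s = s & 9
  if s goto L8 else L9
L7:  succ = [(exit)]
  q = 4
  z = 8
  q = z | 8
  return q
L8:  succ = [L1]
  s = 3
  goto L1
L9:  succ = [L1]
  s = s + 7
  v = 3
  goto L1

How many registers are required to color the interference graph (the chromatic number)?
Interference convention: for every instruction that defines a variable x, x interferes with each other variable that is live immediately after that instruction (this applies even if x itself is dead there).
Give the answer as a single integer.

Per-block:
  L0: {q,v} / ∅
  L1: {s,v,z} / ∅
  L2: {q,v} / {s}
  L3: {v} / ∅
  L4: {z} / {s}
  L5: {z} / {s}
  L6: {s} / {s}
  L7: {q,z} / ∅
  L8: {s} / ∅
  L9: {s,v} / {s}

Live sets:
  L0 li=∅ lo=∅
  L1 li=∅ lo={s}
  L2 li={s} lo={s}
  L3 li={s} lo={s}
  L4 li={s} lo=∅
  L5 li={s} lo={s}
  L6 li={s} lo={s}
  L7 li=∅ lo=∅
  L8 li=∅ lo=∅
  L9 li={s} lo=∅

Interfere edges:
  q↔{s,v}
  s↔{q,v,z}
  v↔{q,s}
  z↔{s}

Chromatic number:
  clique {q,s,v} ⇒ need ≥ 3
  3-colouring: r0={s}  r1={q,z}  r2={v}
  χ = 3

Answer: 3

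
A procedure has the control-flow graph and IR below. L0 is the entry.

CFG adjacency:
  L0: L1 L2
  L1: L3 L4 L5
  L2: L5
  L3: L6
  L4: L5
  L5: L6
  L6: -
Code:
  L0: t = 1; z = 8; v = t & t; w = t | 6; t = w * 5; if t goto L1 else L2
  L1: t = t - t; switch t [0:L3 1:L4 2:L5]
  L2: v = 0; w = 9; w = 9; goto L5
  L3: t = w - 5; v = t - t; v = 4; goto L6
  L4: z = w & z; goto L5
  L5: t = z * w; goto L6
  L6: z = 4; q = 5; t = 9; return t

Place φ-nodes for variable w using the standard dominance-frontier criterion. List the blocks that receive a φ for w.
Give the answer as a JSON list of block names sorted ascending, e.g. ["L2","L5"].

Answer: ["L5", "L6"]

Analysis:
idom tree: L1←L0 L2←L0 L3←L1 L4←L1 L5←L0 L6←L0
Dom∩ at merges:
  L5: preds {L1,L2,L4}: {L0,L1} ∩ {L0,L2} ∩ {L0,L1,L4} = {L0}; idom=L0
  L6: preds {L3,L5}: {L0,L1,L3} ∩ {L0,L5} = {L0}; idom=L0

DF derivation:
  L5←L1: walk L1 to L0
  L5←L2: walk L2 to L0
  L5←L4: walk L4→L1 to L0
  L6←L3: walk L3→L1 to L0
  L6←L5: walk L5 to L0
  DF(L0)=∅
  DF(L1)={L5,L6}
  DF(L2)={L5}
  DF(L3)={L6}
  DF(L4)={L5}
  DF(L5)={L6}
  DF(L6)=∅

φ for w: defs {L0,L2}
  DF⁺ = {L5,L6}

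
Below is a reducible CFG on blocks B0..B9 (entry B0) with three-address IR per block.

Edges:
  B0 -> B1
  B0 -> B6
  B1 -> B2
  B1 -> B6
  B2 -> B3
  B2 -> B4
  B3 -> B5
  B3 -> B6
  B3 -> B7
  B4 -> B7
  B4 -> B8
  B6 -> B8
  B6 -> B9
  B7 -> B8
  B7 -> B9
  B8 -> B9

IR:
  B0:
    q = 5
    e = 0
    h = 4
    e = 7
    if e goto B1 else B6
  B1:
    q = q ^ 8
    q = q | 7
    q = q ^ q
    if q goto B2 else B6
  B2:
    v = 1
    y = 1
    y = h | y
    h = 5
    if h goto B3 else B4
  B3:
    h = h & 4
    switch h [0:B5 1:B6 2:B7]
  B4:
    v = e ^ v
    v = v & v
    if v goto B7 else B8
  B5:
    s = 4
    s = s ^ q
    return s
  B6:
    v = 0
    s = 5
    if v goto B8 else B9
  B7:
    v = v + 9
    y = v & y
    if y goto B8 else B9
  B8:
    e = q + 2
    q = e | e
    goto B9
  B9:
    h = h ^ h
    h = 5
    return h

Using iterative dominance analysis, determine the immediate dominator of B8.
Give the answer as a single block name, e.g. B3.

Answer: B0

Analysis:
idom tree: B1←B0 B2←B1 B3←B2 B4←B2 B5←B3 B6←B0 B7←B2 B8←B0 B9←B0
Dom∩ at merges:
  B6: preds {B0,B1,B3}: {B0} ∩ {B0,B1} ∩ {B0,B1,B2,B3} = {B0}; idom=B0
  B7: preds {B3,B4}: {B0,B1,B2,B3} ∩ {B0,B1,B2,B4} = {B0,B1,B2}; idom=B2
  B8: preds {B4,B6,B7}: {B0,B1,B2,B4} ∩ {B0,B6} ∩ {B0,B1,B2,B7} = {B0}; idom=B0
  B9: preds {B6,B7,B8}: {B0,B6} ∩ {B0,B1,B2,B7} ∩ {B0,B8} = {B0}; idom=B0

idom(B8) = B0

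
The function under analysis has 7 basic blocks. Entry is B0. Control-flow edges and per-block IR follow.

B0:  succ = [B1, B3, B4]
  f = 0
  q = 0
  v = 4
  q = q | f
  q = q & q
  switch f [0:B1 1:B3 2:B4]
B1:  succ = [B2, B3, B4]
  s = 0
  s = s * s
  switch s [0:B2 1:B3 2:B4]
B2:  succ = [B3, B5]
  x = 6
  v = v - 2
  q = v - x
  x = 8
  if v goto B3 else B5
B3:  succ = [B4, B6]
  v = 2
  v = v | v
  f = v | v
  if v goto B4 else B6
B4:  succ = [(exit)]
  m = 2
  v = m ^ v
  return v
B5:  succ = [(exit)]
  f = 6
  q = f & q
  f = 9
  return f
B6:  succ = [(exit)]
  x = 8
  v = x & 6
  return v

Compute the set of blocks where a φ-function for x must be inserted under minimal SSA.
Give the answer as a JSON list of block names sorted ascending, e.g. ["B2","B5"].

Answer: ["B3", "B4"]

Working:
idom tree: B1←B0 B2←B1 B3←B0 B4←B0 B5←B2 B6←B3
Dom at joins:
  B3: preds {B0,B1,B2}: {B0} ∩ {B0,B1} ∩ {B0,B1,B2} = {B0}; idom=B0
  B4: preds {B0,B1,B3}: {B0} ∩ {B0,B1} ∩ {B0,B3} = {B0}; idom=B0

DF walk-up:
  B3←B0: walk · to B0
  B3←B1: walk B1 to B0
  B3←B2: walk B2→B1 to B0
  B4←B0: walk · to B0
  B4←B1: walk B1 to B0
  B4←B3: walk B3 to B0
  DF(B0)=∅
  DF(B1)={B3,B4}
  DF(B2)={B3}
  DF(B3)={B4}
  DF(B4)=∅
  DF(B5)=∅
  DF(B6)=∅

φ for x: defs {B2,B6}
  DF⁺ = {B3,B4}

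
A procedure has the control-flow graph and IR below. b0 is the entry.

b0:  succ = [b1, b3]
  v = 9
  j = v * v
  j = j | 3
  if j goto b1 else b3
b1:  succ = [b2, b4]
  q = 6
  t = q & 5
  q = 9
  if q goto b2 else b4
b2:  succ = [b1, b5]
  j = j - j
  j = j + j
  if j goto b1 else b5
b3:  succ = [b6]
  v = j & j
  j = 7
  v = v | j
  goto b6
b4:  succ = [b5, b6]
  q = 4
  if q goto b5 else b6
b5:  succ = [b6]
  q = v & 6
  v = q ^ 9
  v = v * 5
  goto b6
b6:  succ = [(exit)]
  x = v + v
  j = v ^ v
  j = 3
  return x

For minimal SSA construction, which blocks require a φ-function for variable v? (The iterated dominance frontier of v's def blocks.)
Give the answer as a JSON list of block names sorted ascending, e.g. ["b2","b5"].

idom tree: b1←b0 b2←b1 b3←b0 b4←b1 b5←b1 b6←b0
Dom at joins:
  b1: preds {b0,b2}: {b0} ∩ {b0,b1,b2} = {b0}; idom=b0
  b5: preds {b2,b4}: {b0,b1,b2} ∩ {b0,b1,b4} = {b0,b1}; idom=b1
  b6: preds {b3,b4,b5}: {b0,b3} ∩ {b0,b1,b4} ∩ {b0,b1,b5} = {b0}; idom=b0

DF walk-up:
  b1←b0: walk · to b0
  b1←b2: walk b2→b1 to b0
  b5←b2: walk b2 to b1
  b5←b4: walk b4 to b1
  b6←b3: walk b3 to b0
  b6←b4: walk b4→b1 to b0
  b6←b5: walk b5→b1 to b0
  b0: DF=∅
  b1: DF={b1,b6}
  b2: DF={b1,b5}
  b3: DF={b6}
  b4: DF={b5,b6}
  b5: DF={b6}
  b6: DF=∅

φ for v: defs {b0,b3,b5}
  DF⁺ = {b6}

Answer: ["b6"]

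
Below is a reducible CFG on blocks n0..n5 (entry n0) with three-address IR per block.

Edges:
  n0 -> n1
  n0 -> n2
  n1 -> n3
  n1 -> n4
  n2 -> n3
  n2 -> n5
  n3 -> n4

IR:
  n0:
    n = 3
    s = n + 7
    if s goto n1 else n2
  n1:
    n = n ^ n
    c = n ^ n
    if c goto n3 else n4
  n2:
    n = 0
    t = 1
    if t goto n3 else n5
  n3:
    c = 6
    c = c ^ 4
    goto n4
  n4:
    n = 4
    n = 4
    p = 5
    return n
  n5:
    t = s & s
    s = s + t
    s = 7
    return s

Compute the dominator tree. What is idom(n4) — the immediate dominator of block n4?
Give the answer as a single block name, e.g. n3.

Answer: n0

Working:
idom tree: n1←n0 n2←n0 n3←n0 n4←n0 n5←n2
Dom∩ at merges:
  n3: preds {n1,n2}: {n0,n1} ∩ {n0,n2} = {n0}; idom=n0
  n4: preds {n1,n3}: {n0,n1} ∩ {n0,n3} = {n0}; idom=n0

idom(n4) = n0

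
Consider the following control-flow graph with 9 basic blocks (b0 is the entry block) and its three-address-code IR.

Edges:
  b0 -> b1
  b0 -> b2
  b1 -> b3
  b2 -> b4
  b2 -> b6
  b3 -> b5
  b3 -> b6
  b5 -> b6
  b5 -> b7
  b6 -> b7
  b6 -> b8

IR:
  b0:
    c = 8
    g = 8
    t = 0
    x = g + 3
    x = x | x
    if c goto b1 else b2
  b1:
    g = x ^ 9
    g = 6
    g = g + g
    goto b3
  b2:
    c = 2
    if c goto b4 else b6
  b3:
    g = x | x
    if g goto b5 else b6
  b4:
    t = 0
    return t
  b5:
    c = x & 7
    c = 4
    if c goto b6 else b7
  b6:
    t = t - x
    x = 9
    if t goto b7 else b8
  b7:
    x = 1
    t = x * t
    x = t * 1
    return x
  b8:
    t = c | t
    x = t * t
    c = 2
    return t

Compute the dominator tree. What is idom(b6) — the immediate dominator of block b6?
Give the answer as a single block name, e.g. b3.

idom tree: b1←b0 b2←b0 b3←b1 b4←b2 b5←b3 b6←b0 b7←b0 b8←b6
Dom∩ at merges:
  b6: preds {b2,b3,b5}: {b0,b2} ∩ {b0,b1,b3} ∩ {b0,b1,b3,b5} = {b0}; idom=b0
  b7: preds {b5,b6}: {b0,b1,b3,b5} ∩ {b0,b6} = {b0}; idom=b0

idom(b6) = b0

Answer: b0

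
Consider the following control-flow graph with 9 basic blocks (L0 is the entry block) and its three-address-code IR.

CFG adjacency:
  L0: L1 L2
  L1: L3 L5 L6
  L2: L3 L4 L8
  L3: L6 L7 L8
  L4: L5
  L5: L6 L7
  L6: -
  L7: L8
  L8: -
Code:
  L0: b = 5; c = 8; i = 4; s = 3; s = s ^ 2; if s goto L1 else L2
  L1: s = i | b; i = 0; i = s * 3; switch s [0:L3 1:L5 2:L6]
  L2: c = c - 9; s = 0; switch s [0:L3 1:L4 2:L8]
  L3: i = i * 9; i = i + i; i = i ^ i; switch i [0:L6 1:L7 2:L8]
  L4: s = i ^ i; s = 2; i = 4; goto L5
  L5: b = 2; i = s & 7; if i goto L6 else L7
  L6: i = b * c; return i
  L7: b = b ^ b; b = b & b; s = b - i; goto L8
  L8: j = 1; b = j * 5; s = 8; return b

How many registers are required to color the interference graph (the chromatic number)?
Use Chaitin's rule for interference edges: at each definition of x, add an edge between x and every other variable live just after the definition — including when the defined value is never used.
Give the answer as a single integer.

Per-block:
  L0: def={b,c,i,s} ue=∅
  L1: def={i,s} ue={b,i}
  L2: def={c,s} ue={c}
  L3: def={i} ue={i}
  L4: def={i,s} ue={i}
  L5: def={b,i} ue={s}
  L6: def={i} ue={b,c}
  L7: def={b,s} ue={b,i}
  L8: def={b,j,s} ue=∅

Liveness:
  live L0: ∅→{b,c,i}
  live L1: {b,c,i}→{b,c,i,s}
  live L2: {b,c,i}→{b,c,i}
  live L3: {b,c,i}→{b,c,i}
  live L4: {c,i}→{c,s}
  live L5: {c,s}→{b,c,i}
  live L6: {b,c}→∅
  live L7: {b,i}→∅
  live L8: ∅→∅

Conflict graph:
  b↔{c,i,s}
  c↔{b,i,s}
  i↔{b,c,s}
  j↔∅
  s↔{b,c,i}

Chromatic number:
  clique {b,c,i,s} ⇒ need ≥ 4
  assign b→c0 c→c1 i→c2 j→c0 s→c3 — no edge inside a register ⇒ χ ≤ 4
  χ = 4

Answer: 4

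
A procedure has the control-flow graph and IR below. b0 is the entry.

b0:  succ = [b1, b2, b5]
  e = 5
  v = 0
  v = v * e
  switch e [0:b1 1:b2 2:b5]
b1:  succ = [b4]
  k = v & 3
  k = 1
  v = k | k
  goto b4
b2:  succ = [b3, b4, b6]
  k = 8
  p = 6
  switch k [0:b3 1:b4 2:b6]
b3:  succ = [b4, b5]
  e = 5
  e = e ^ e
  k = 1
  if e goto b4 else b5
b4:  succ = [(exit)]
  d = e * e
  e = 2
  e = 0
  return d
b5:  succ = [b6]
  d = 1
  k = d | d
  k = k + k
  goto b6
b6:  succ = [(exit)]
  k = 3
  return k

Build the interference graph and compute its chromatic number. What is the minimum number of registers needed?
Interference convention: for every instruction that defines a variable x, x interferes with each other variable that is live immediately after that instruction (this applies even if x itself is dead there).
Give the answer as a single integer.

Answer: 3

Derivation:
Block summaries:
  b0: {e,v} / ∅
  b1: {k,v} / {v}
  b2: {k,p} / ∅
  b3: {e,k} / ∅
  b4: {d,e} / {e}
  b5: {d,k} / ∅
  b6: {k} / ∅

Live sets:
  b0: in=∅ out={e,v}
  b1: in={e,v} out={e}
  b2: in={e} out={e}
  b3: in=∅ out={e}
  b4: in={e} out=∅
  b5: in=∅ out=∅
  b6: in=∅ out=∅

Interference:
  d: {e}
  e: {d,k,p,v}
  k: {e,p}
  p: {e,k}
  v: {e}

Registers:
  clique {e,k,p} ⇒ need ≥ 3
  assign d→R1 e→R0 k→R1 p→R2 v→R1 — no edge inside a register ⇒ χ ≤ 3
  χ = 3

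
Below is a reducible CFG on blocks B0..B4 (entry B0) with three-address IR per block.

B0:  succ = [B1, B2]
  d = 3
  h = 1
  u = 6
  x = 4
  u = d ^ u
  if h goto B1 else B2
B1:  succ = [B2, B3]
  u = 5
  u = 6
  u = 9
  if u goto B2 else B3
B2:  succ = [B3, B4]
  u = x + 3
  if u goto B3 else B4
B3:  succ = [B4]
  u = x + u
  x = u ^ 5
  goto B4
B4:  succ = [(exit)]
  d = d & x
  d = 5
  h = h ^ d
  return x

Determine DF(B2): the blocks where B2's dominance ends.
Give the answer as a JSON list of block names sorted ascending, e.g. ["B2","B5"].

idom tree: B1←B0 B2←B0 B3←B0 B4←B0
Dom∩ at merges:
  B2: preds {B0,B1}: {B0} ∩ {B0,B1} = {B0}; idom=B0
  B3: preds {B1,B2}: {B0,B1} ∩ {B0,B2} = {B0}; idom=B0
  B4: preds {B2,B3}: {B0,B2} ∩ {B0,B3} = {B0}; idom=B0

Frontier:
  B2←B0: walk · to B0
  B2←B1: walk B1 to B0
  B3←B1: walk B1 to B0
  B3←B2: walk B2 to B0
  B4←B2: walk B2 to B0
  B4←B3: walk B3 to B0
  B0: DF=∅
  B1: DF={B2,B3}
  B2: DF={B3,B4}
  B3: DF={B4}
  B4: DF=∅

DF(B2) = ["B3", "B4"]

Answer: ["B3", "B4"]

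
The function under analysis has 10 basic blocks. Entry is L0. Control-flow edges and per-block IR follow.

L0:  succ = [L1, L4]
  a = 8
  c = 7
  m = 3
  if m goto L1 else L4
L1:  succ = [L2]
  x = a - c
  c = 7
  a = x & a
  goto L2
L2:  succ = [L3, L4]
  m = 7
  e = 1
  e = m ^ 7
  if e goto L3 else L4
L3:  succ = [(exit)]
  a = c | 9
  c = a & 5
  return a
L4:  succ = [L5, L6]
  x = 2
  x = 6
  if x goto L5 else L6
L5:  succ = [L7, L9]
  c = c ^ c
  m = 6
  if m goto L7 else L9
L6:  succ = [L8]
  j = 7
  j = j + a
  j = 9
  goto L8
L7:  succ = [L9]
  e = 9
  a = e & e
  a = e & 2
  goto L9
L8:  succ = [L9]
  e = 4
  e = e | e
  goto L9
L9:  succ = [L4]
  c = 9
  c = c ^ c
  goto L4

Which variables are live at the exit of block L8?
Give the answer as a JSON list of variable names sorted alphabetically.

Answer: ["a"]

Working:
Per-block:
  L0: {a,c,m} / ∅
  L1: {a,c,x} / {a,c}
  L2: {e,m} / ∅
  L3: {a,c} / {c}
  L4: {x} / ∅
  L5: {c,m} / {c}
  L6: {j} / {a}
  L7: {a,e} / ∅
  L8: {e} / ∅
  L9: {c} / ∅

Live sets:
  L0 li=∅ lo={a,c}
  L1 li={a,c} lo={a,c}
  L2 li={a,c} lo={a,c}
  L3 li={c} lo=∅
  L4 li={a,c} lo={a,c}
  L5 li={a,c} lo={a}
  L6 li={a} lo={a}
  L7 li=∅ lo={a}
  L8 li={a} lo={a}
  L9 li={a} lo={a,c}

live-out(L8) = ["a"]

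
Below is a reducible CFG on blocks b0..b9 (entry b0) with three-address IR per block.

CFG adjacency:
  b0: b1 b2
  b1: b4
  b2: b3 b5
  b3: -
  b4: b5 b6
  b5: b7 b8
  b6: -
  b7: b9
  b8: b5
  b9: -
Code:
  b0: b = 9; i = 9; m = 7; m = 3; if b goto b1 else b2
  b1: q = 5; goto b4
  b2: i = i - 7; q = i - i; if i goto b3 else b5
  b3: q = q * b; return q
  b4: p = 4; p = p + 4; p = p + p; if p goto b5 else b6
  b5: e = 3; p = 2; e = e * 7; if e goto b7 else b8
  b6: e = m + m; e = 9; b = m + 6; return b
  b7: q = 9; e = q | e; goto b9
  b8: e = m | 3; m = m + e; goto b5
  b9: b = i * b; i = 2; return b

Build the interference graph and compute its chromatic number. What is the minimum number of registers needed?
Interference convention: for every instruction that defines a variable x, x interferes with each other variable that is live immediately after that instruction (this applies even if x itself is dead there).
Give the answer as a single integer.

Answer: 5

Working:
def/use:
  b0 def {b,i,m} use ∅
  b1 def {q} use ∅
  b2 def {i,q} use {i}
  b3 def {q} use {b,q}
  b4 def {p} use ∅
  b5 def {e,p} use ∅
  b6 def {b,e} use {m}
  b7 def {e,q} use {e}
  b8 def {e,m} use {m}
  b9 def {b,i} use {b,i}

Backward fixpoint:
  live b0: ∅→{b,i,m}
  live b1: {b,i,m}→{b,i,m}
  live b2: {b,i,m}→{b,i,m,q}
  live b3: {b,q}→∅
  live b4: {b,i,m}→{b,i,m}
  live b5: {b,i,m}→{b,e,i,m}
  live b6: {m}→∅
  live b7: {b,e,i}→{b,i}
  live b8: {b,i,m}→{b,i,m}
  live b9: {b,i}→∅

Interfere edges:
  b — {e,i,m,p,q}
  e — {b,i,m,p,q}
  i — {b,e,m,p,q}
  m — {b,e,i,p,q}
  p — {b,e,i,m}
  q — {b,e,i,m}

Registers:
  clique {b,e,i,m,p} ⇒ need ≥ 5
  5-colouring: R0={b}  R1={e}  R2={i}  R3={m}  R4={p,q}
  χ = 5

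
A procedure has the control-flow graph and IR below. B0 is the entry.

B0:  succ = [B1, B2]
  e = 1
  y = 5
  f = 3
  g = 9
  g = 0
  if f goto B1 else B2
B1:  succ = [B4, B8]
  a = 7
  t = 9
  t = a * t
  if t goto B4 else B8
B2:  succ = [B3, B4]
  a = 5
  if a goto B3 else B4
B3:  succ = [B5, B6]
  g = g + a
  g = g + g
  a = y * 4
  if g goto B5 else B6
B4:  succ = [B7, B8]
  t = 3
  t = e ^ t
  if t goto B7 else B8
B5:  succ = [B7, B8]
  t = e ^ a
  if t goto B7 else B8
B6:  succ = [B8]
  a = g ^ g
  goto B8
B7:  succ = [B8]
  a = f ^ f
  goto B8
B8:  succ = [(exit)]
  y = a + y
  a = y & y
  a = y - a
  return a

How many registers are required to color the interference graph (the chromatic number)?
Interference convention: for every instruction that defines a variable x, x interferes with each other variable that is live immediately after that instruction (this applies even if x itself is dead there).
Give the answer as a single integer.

def/use:
  B0: def={e,f,g,y} ue=∅
  B1: def={a,t} ue=∅
  B2: def={a} ue=∅
  B3: def={a,g} ue={a,g,y}
  B4: def={t} ue={e}
  B5: def={t} ue={a,e}
  B6: def={a} ue={g}
  B7: def={a} ue={f}
  B8: def={a,y} ue={a,y}

Backward fixpoint:
  B0: in=∅ out={e,f,g,y}
  B1: in={e,f,y} out={a,e,f,y}
  B2: in={e,f,g,y} out={a,e,f,g,y}
  B3: in={a,e,f,g,y} out={a,e,f,g,y}
  B4: in={a,e,f,y} out={a,f,y}
  B5: in={a,e,f,y} out={a,f,y}
  B6: in={g,y} out={a,y}
  B7: in={f,y} out={a,y}
  B8: in={a,y} out=∅

Conflict graph:
  a: {e,f,g,t,y}
  e: {a,f,g,t,y}
  f: {a,e,g,t,y}
  g: {a,e,f,y}
  t: {a,e,f,y}
  y: {a,e,f,g,t}

Colouring:
  {a,e,f,g,y} pairwise interfere (5-clique) ⇒ χ ≥ 5
  assign a→c0 e→c1 f→c2 g→c4 t→c4 y→c3 — no edge inside a register ⇒ χ ≤ 5
  χ = 5

Answer: 5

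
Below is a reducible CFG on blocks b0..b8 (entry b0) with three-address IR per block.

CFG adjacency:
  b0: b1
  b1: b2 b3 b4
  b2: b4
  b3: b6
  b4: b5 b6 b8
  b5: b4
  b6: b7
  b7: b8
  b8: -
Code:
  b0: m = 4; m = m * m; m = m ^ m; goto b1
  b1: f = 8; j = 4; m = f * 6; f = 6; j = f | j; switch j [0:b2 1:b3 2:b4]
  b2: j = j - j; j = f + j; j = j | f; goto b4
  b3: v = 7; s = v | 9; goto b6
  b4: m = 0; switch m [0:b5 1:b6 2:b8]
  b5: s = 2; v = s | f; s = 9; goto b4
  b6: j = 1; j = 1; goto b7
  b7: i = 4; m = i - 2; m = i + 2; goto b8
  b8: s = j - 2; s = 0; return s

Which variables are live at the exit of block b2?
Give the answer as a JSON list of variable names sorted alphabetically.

def/use:
  b0: def={m} ue=∅
  b1: def={f,j,m} ue=∅
  b2: def={j} ue={f,j}
  b3: def={s,v} ue=∅
  b4: def={m} ue=∅
  b5: def={s,v} ue={f}
  b6: def={j} ue=∅
  b7: def={i,m} ue=∅
  b8: def={s} ue={j}

Backward fixpoint:
  b0: in=∅ out=∅
  b1: in=∅ out={f,j}
  b2: in={f,j} out={f,j}
  b3: in=∅ out=∅
  b4: in={f,j} out={f,j}
  b5: in={f,j} out={f,j}
  b6: in=∅ out={j}
  b7: in={j} out={j}
  b8: in={j} out=∅

live-out(b2) = ["f", "j"]

Answer: ["f", "j"]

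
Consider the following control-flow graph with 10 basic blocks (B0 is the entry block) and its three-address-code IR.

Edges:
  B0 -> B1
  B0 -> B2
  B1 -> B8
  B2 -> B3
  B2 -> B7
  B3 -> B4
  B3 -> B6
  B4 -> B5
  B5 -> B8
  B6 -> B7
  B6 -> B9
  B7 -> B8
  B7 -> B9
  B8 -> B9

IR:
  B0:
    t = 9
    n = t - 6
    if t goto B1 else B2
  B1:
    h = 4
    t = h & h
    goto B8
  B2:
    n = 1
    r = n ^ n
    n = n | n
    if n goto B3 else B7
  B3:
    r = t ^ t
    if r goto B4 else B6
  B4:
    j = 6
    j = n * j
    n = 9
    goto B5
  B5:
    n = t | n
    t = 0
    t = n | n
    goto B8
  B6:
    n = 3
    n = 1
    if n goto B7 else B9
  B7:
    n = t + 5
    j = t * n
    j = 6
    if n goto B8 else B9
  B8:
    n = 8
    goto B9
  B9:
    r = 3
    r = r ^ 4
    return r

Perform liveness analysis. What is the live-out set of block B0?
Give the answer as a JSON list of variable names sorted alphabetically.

Per-block:
  B0: def={n,t} ue=∅
  B1: def={h,t} ue=∅
  B2: def={n,r} ue=∅
  B3: def={r} ue={t}
  B4: def={j,n} ue={n}
  B5: def={n,t} ue={n,t}
  B6: def={n} ue=∅
  B7: def={j,n} ue={t}
  B8: def={n} ue=∅
  B9: def={r} ue=∅

Liveness:
  B0 li=∅ lo={t}
  B1 li=∅ lo=∅
  B2 li={t} lo={n,t}
  B3 li={n,t} lo={n,t}
  B4 li={n,t} lo={n,t}
  B5 li={n,t} lo=∅
  B6 li={t} lo={t}
  B7 li={t} lo=∅
  B8 li=∅ lo=∅
  B9 li=∅ lo=∅

live-out(B0) = ["t"]

Answer: ["t"]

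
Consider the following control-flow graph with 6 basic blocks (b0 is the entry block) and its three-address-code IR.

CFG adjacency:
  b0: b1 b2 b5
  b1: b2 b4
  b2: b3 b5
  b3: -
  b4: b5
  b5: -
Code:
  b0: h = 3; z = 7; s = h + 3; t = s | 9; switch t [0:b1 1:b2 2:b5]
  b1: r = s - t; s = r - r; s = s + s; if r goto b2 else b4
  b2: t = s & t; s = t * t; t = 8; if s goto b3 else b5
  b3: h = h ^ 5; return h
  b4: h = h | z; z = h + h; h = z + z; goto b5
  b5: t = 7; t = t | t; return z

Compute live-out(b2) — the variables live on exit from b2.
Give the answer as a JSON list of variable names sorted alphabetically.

Answer: ["h", "z"]

Derivation:
Block summaries:
  b0: def={h,s,t,z} ue=∅
  b1: def={r,s} ue={s,t}
  b2: def={s,t} ue={s,t}
  b3: def={h} ue={h}
  b4: def={h,z} ue={h,z}
  b5: def={t} ue={z}

Backward fixpoint:
  live b0: ∅→{h,s,t,z}
  live b1: {h,s,t,z}→{h,s,t,z}
  live b2: {h,s,t,z}→{h,z}
  live b3: {h}→∅
  live b4: {h,z}→{z}
  live b5: {z}→∅

live-out(b2) = ["h", "z"]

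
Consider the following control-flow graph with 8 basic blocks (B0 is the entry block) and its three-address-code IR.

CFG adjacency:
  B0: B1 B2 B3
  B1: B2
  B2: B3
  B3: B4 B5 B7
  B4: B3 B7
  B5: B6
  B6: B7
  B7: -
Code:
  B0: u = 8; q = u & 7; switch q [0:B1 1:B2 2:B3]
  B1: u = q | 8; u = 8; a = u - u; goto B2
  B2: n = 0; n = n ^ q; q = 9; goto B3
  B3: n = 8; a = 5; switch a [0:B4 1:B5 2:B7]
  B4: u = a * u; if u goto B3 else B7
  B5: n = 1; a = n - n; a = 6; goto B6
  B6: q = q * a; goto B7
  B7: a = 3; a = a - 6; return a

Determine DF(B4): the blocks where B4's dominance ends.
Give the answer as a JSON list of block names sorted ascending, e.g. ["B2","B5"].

idom tree: B1←B0 B2←B0 B3←B0 B4←B3 B5←B3 B6←B5 B7←B3
Dom∩ at merges:
  B2: preds {B0,B1}: {B0} ∩ {B0,B1} = {B0}; idom=B0
  B3: preds {B0,B2,B4}: {B0} ∩ {B0,B2} ∩ {B0,B3,B4} = {B0}; idom=B0
  B7: preds {B3,B4,B6}: {B0,B3} ∩ {B0,B3,B4} ∩ {B0,B3,B5,B6} = {B0,B3}; idom=B3

DF walk-up:
  join B2 pred B0: · stop@B0
  join B2 pred B1: B1 stop@B0
  join B3 pred B0: · stop@B0
  join B3 pred B2: B2 stop@B0
  join B3 pred B4: B4→B3 stop@B0
  join B7 pred B3: · stop@B3
  join B7 pred B4: B4 stop@B3
  join B7 pred B6: B6→B5 stop@B3
  DF(B0)=∅
  DF(B1)={B2}
  DF(B2)={B3}
  DF(B3)={B3}
  DF(B4)={B3,B7}
  DF(B5)={B7}
  DF(B6)={B7}
  DF(B7)=∅

DF(B4) = ["B3", "B7"]

Answer: ["B3", "B7"]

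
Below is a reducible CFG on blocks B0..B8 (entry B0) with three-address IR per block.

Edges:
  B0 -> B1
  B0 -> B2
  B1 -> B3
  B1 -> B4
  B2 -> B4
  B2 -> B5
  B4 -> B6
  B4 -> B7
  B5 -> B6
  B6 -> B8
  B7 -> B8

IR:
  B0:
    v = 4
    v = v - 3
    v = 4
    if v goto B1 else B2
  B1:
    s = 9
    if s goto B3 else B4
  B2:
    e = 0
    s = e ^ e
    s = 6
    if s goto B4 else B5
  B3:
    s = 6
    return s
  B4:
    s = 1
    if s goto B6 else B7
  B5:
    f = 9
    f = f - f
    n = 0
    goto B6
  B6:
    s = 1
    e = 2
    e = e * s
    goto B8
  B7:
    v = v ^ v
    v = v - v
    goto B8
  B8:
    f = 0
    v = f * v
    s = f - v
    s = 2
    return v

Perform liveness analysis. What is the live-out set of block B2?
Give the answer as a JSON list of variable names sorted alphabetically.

Answer: ["v"]

Working:
Block summaries:
  B0: def={v} ue=∅
  B1: def={s} ue=∅
  B2: def={e,s} ue=∅
  B3: def={s} ue=∅
  B4: def={s} ue=∅
  B5: def={f,n} ue=∅
  B6: def={e,s} ue=∅
  B7: def={v} ue={v}
  B8: def={f,s,v} ue={v}

Live sets:
  B0: in=∅ out={v}
  B1: in={v} out={v}
  B2: in={v} out={v}
  B3: in=∅ out=∅
  B4: in={v} out={v}
  B5: in={v} out={v}
  B6: in={v} out={v}
  B7: in={v} out={v}
  B8: in={v} out=∅

live-out(B2) = ["v"]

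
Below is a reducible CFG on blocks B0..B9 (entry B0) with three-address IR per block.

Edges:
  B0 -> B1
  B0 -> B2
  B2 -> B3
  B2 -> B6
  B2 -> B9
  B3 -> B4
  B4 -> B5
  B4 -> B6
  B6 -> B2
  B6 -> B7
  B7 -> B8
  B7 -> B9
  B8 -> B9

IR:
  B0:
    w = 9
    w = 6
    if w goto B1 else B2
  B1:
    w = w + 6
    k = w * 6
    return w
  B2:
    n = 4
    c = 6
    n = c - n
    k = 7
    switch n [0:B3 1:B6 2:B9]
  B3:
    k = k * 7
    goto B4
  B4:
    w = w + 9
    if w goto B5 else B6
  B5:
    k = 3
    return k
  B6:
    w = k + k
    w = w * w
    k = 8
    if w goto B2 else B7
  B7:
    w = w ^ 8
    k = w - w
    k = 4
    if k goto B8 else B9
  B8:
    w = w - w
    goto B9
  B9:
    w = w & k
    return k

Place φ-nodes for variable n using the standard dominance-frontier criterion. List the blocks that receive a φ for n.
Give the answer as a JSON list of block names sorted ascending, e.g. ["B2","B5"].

Answer: ["B2"]

Analysis:
idom tree: B1←B0 B2←B0 B3←B2 B4←B3 B5←B4 B6←B2 B7←B6 B8←B7 B9←B2
Join-block Dom:
  B2: preds {B0,B6}: {B0} ∩ {B0,B2,B6} = {B0}; idom=B0
  B6: preds {B2,B4}: {B0,B2} ∩ {B0,B2,B3,B4} = {B0,B2}; idom=B2
  B9: preds {B2,B7,B8}: {B0,B2} ∩ {B0,B2,B6,B7} ∩ {B0,B2,B6,B7,B8} = {B0,B2}; idom=B2

DF walk-up:
  join B2 pred B0: · stop@B0
  join B2 pred B6: B6→B2 stop@B0
  join B6 pred B2: · stop@B2
  join B6 pred B4: B4→B3 stop@B2
  join B9 pred B2: · stop@B2
  join B9 pred B7: B7→B6 stop@B2
  join B9 pred B8: B8→B7→B6 stop@B2
  B0: DF=∅
  B1: DF=∅
  B2: DF={B2}
  B3: DF={B6}
  B4: DF={B6}
  B5: DF=∅
  B6: DF={B2,B9}
  B7: DF={B9}
  B8: DF={B9}
  B9: DF=∅

φ for n: defs {B2}
  DF⁺ = {B2}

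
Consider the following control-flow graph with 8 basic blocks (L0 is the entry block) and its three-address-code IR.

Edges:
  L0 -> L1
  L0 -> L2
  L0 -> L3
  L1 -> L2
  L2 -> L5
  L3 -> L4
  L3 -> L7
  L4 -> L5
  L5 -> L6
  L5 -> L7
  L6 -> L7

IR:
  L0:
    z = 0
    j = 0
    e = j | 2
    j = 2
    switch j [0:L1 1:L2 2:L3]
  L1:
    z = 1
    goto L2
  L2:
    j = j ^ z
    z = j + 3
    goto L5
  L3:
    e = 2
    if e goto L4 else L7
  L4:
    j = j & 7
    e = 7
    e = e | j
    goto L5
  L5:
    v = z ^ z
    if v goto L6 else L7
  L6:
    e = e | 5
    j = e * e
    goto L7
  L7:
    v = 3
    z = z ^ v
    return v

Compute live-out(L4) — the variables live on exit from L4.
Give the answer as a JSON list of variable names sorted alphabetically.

def/use:
  L0: def={e,j,z} ue=∅
  L1: def={z} ue=∅
  L2: def={j,z} ue={j,z}
  L3: def={e} ue=∅
  L4: def={e,j} ue={j}
  L5: def={v} ue={z}
  L6: def={e,j} ue={e}
  L7: def={v,z} ue={z}

Liveness:
  L0 li=∅ lo={e,j,z}
  L1 li={e,j} lo={e,j,z}
  L2 li={e,j,z} lo={e,z}
  L3 li={j,z} lo={j,z}
  L4 li={j,z} lo={e,z}
  L5 li={e,z} lo={e,z}
  L6 li={e,z} lo={z}
  L7 li={z} lo=∅

live-out(L4) = ["e", "z"]

Answer: ["e", "z"]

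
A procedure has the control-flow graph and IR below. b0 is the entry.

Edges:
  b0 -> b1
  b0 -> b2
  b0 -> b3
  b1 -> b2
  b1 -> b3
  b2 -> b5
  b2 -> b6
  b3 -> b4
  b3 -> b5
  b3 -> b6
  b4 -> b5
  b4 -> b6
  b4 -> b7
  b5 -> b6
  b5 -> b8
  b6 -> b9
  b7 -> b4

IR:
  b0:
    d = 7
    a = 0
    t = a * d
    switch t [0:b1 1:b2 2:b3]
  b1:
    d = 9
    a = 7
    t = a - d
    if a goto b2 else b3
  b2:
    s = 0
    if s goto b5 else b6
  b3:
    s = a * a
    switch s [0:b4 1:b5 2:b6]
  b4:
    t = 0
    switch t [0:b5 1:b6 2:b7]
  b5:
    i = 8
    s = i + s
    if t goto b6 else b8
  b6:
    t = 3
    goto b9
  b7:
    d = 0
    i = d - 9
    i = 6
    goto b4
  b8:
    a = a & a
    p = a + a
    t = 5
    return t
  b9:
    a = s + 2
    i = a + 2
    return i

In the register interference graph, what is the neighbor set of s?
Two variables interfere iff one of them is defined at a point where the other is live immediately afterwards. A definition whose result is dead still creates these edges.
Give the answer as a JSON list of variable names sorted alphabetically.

def/use:
  b0: def={a,d,t} ue=∅
  b1: def={a,d,t} ue=∅
  b2: def={s} ue=∅
  b3: def={s} ue={a}
  b4: def={t} ue=∅
  b5: def={i,s} ue={s,t}
  b6: def={t} ue=∅
  b7: def={d,i} ue=∅
  b8: def={a,p,t} ue={a}
  b9: def={a,i} ue={s}

Live sets:
  live b0: ∅→{a,t}
  live b1: ∅→{a,t}
  live b2: {a,t}→{a,s,t}
  live b3: {a,t}→{a,s,t}
  live b4: {a,s}→{a,s,t}
  live b5: {a,s,t}→{a,s}
  live b6: {s}→{s}
  live b7: {a,s}→{a,s}
  live b8: {a}→∅
  live b9: {s}→∅

Conflict graph:
  a — {d,i,s,t}
  d — {a,s}
  i — {a,s,t}
  p — ∅
  s — {a,d,i,t}
  t — {a,i,s}

N(s) = ["a", "d", "i", "t"]

Answer: ["a", "d", "i", "t"]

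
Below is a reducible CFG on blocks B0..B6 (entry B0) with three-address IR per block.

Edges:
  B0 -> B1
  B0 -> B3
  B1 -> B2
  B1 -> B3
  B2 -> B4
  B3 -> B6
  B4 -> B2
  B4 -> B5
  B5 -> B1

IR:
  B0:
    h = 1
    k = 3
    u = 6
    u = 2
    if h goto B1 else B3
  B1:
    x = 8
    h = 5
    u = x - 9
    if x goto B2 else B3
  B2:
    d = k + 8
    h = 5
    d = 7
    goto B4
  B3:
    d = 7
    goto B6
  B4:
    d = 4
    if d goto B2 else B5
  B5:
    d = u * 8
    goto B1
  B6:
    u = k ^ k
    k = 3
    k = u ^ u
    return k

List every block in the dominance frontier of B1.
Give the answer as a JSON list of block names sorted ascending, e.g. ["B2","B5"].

Answer: ["B1", "B3"]

Derivation:
idom tree: B1←B0 B2←B1 B3←B0 B4←B2 B5←B4 B6←B3
Dom∩ at merges:
  B1: preds {B0,B5}: {B0} ∩ {B0,B1,B2,B4,B5} = {B0}; idom=B0
  B2: preds {B1,B4}: {B0,B1} ∩ {B0,B1,B2,B4} = {B0,B1}; idom=B1
  B3: preds {B0,B1}: {B0} ∩ {B0,B1} = {B0}; idom=B0

DF derivation:
  join B1 pred B0: · stop@B0
  join B1 pred B5: B5→B4→B2→B1 stop@B0
  join B2 pred B1: · stop@B1
  join B2 pred B4: B4→B2 stop@B1
  join B3 pred B0: · stop@B0
  join B3 pred B1: B1 stop@B0
  B0 → ∅
  B1 → {B1,B3}
  B2 → {B1,B2}
  B3 → ∅
  B4 → {B1,B2}
  B5 → {B1}
  B6 → ∅

DF(B1) = ["B1", "B3"]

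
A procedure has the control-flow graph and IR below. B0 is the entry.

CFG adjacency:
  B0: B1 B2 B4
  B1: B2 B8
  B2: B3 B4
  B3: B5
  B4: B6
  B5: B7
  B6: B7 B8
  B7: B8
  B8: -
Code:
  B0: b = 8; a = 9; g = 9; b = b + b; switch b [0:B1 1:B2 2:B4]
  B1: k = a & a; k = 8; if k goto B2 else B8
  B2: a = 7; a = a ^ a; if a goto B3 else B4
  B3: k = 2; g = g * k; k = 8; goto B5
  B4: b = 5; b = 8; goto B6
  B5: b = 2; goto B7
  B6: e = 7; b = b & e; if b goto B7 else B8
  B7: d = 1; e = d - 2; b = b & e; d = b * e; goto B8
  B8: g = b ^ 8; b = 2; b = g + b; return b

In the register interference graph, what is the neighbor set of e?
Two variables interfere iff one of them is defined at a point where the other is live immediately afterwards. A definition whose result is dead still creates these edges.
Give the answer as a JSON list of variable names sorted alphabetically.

Answer: ["b"]

Derivation:
def/use:
  B0 def {a,b,g} use ∅
  B1 def {k} use {a}
  B2 def {a} use ∅
  B3 def {g,k} use {g}
  B4 def {b} use ∅
  B5 def {b} use ∅
  B6 def {b,e} use {b}
  B7 def {b,d,e} use {b}
  B8 def {b,g} use {b}

Backward fixpoint:
  B0: in=∅ out={a,b,g}
  B1: in={a,b,g} out={b,g}
  B2: in={g} out={g}
  B3: in={g} out=∅
  B4: in=∅ out={b}
  B5: in=∅ out={b}
  B6: in={b} out={b}
  B7: in={b} out={b}
  B8: in={b} out=∅

Interfere edges:
  a: {b,g}
  b: {a,d,e,g,k}
  d: {b}
  e: {b}
  g: {a,b,k}
  k: {b,g}

N(e) = ["b"]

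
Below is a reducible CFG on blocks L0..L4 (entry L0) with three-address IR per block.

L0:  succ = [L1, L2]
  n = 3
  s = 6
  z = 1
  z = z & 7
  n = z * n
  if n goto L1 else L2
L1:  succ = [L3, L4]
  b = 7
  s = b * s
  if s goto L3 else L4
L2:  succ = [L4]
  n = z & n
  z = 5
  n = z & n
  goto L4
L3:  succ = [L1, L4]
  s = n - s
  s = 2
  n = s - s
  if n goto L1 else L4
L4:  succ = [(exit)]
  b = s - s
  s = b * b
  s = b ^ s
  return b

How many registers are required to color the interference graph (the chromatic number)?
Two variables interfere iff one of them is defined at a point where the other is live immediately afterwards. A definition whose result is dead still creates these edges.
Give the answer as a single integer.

Per-block:
  L0: {n,s,z} / ∅
  L1: {b,s} / {s}
  L2: {n,z} / {n,z}
  L3: {n,s} / {n,s}
  L4: {b,s} / {s}

Live sets:
  L0: in=∅ out={n,s,z}
  L1: in={n,s} out={n,s}
  L2: in={n,s,z} out={s}
  L3: in={n,s} out={n,s}
  L4: in={s} out=∅

Interference:
  b — {n,s}
  n — {b,s,z}
  s — {b,n,z}
  z — {n,s}

Registers:
  {b,n,s} pairwise interfere (3-clique) ⇒ χ ≥ 3
  assign b→c2 n→c0 s→c1 z→c2 — no edge inside a register ⇒ χ ≤ 3
  χ = 3

Answer: 3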